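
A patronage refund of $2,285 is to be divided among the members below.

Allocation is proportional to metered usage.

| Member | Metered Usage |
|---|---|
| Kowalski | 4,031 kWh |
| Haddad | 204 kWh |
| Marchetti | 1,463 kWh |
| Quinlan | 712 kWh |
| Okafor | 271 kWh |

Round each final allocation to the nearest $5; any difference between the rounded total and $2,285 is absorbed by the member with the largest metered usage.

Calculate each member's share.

Sum of metered usage: 6,681.
Pro-rata amounts: Kowalski 4,031/6,681 × $2,285 = 1,378.66; Haddad 204/6,681 × $2,285 = 69.77; Marchetti 1,463/6,681 × $2,285 = 500.37; Quinlan 712/6,681 × $2,285 = 243.51; Okafor 271/6,681 × $2,285 = 92.69.
Rounded to nearest $5: Kowalski $1,380; Haddad $70; Marchetti $500; Quinlan $245; Okafor $95. Sum = $2,290.
Difference $2,285 − $2,290 = −$5 applied to largest metered usage (Kowalski): Kowalski becomes $1,375.

Kowalski: $1,375 · Haddad: $70 · Marchetti: $500 · Quinlan: $245 · Okafor: $95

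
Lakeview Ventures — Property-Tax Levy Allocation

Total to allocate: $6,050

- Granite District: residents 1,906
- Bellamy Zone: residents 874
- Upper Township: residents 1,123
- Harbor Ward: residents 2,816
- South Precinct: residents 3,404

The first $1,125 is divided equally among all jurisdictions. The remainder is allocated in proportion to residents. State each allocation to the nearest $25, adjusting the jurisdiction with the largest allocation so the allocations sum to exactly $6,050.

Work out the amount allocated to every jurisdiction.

Granite District: $1,150 · Bellamy Zone: $650 · Upper Township: $775 · Harbor Ward: $1,600 · South Precinct: $1,875

Equal tier: $1,125 ÷ 5 = $225 apiece.
Remainder $4,925 by residents (total 10,123): Granite District 927.30 → $925; Bellamy Zone 425.21 → $425; Upper Township 546.36 → $550; Harbor Ward 1,370.03 → $1,375; South Precinct 1,656.10 → $1,650.
Totals: Granite District $225 + $925 = $1,150; Bellamy Zone $225 + $425 = $650; Upper Township $225 + $550 = $775; Harbor Ward $225 + $1,375 = $1,600; South Precinct $225 + $1,650 = $1,875.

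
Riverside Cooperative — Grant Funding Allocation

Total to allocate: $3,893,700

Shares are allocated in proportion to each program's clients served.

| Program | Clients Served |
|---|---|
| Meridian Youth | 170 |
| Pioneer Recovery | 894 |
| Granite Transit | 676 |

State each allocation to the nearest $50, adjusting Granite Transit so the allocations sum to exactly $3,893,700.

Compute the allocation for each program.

Meridian Youth: $380,400 · Pioneer Recovery: $2,000,550 · Granite Transit: $1,512,750

Total clients served = 1,740.
Proportional shares: Meridian Youth 170/1,740 × $3,893,700 = 380,418.97; Pioneer Recovery 894/1,740 × $3,893,700 = 2,000,556.21; Granite Transit 676/1,740 × $3,893,700 = 1,512,724.83.
After rounding ($50): Meridian Youth $380,400; Pioneer Recovery $2,000,550; Granite Transit $1,512,700. Sum = $3,893,650.
Difference $3,893,700 − $3,893,650 = +$50 applied to Granite Transit: Granite Transit becomes $1,512,750.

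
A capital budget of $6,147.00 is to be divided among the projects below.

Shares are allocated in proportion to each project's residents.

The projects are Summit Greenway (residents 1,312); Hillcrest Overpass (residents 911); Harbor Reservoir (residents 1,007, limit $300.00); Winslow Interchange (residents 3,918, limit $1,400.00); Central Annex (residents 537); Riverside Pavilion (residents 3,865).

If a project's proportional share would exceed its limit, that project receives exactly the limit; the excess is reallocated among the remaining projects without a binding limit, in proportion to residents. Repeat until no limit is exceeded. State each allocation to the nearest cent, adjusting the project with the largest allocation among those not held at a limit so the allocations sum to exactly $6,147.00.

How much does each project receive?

Summit Greenway: $880.67 | Hillcrest Overpass: $611.50 | Harbor Reservoir: $300.00 | Winslow Interchange: $1,400.00 | Central Annex: $360.46 | Riverside Pavilion: $2,594.37

Total residents = 11,550.
Pro-rata shares before constraints: Summit Greenway 698.2566; Hillcrest Overpass 484.8413; Harbor Reservoir 535.9332; Winslow Interchange 2,085.1901; Central Annex 285.7956; Riverside Pavilion 2,056.9831.
Capped: Harbor Reservoir ($300.00), Winslow Interchange ($1,400.00); remaining pool $4,447.00 reallocated over remaining residents 6,625.
Shares after redistribution: Summit Greenway 880.6738 → $880.67; Hillcrest Overpass 611.5045 → $611.50; Central Annex 360.4587 → $360.46; Riverside Pavilion 2,594.3630 → $2,594.36.
Rounding difference +$0.01 applied to Riverside Pavilion → $2,594.37.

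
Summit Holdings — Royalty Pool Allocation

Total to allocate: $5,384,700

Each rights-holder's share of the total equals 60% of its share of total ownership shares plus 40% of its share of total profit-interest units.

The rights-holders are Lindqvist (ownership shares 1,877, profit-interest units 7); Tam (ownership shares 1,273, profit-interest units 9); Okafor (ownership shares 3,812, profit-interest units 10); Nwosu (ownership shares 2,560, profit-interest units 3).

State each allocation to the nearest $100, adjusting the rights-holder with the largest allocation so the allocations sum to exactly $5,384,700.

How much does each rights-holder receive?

Totals — ownership shares 9,522, profit-interest units 29.
Blended shares (60% ownership shares + 40% profit-interest units): Lindqvist 0.2148; Tam 0.2044; Okafor 0.3781; Nwosu 0.2027.
Pro-rata amounts: Lindqvist 1,156,769.23; Tam 1,100,375.14; Okafor 2,036,131.00; Nwosu 1,091,424.62.
After rounding ($100): Lindqvist $1,156,800; Tam $1,100,400; Okafor $2,036,100; Nwosu $1,091,400. Sum = $5,384,700.
Rounded total matches; no reconciliation needed.

Lindqvist: $1,156,800 · Tam: $1,100,400 · Okafor: $2,036,100 · Nwosu: $1,091,400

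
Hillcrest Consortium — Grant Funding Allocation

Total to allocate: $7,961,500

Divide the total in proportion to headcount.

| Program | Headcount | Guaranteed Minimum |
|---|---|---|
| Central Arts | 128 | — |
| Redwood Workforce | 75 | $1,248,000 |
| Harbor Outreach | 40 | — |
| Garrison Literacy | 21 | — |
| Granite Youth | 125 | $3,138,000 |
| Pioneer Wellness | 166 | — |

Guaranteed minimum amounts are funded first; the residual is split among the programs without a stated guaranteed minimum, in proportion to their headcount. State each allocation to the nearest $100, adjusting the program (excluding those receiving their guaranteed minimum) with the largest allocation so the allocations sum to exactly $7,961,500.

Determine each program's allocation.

Central Arts: $1,289,200; Redwood Workforce: $1,248,000; Harbor Outreach: $402,900; Garrison Literacy: $211,500; Granite Youth: $3,138,000; Pioneer Wellness: $1,671,900

Fund the minimums — Redwood Workforce $1,248,000; Granite Youth $3,138,000. Remaining pool $3,575,500.
Remaining pool split over remaining headcount 355: Central Arts 1,289,194.37 → $1,289,200; Harbor Outreach 402,873.24 → $402,900; Garrison Literacy 211,508.45 → $211,500; Pioneer Wellness 1,671,923.94 → $1,671,900.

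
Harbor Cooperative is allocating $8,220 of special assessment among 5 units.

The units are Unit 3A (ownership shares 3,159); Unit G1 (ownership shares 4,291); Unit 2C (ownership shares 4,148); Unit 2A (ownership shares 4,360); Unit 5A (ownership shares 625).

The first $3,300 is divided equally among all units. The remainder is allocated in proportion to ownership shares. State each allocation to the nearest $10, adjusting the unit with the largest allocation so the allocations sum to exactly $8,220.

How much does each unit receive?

Unit 3A: $1,600 · Unit G1: $1,930 · Unit 2C: $1,890 · Unit 2A: $1,950 · Unit 5A: $850

$3,300 shared equally gives $660 per unit.
Remainder $4,920 by ownership shares (total 16,583): Unit 3A 937.24 → $940; Unit G1 1,273.09 → $1,270; Unit 2C 1,230.67 → $1,230; Unit 2A 1,293.57 → $1,290; Unit 5A 185.43 → $190.
Totals: Unit 3A $660 + $940 = $1,600; Unit G1 $660 + $1,270 = $1,930; Unit 2C $660 + $1,230 = $1,890; Unit 2A $660 + $1,290 = $1,950; Unit 5A $660 + $190 = $850.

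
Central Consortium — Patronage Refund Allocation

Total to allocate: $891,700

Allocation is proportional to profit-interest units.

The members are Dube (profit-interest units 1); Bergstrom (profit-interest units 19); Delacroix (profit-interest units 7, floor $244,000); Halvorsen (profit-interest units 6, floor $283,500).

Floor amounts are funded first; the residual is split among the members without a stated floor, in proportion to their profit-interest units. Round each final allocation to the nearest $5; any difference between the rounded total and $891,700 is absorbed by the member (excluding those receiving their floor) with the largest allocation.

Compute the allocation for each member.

Dube: $18,210; Bergstrom: $345,990; Delacroix: $244,000; Halvorsen: $283,500

Guaranteed amounts: Delacroix $244,000; Halvorsen $283,500. Residual $364,200.
Residual split over remaining profit-interest units 20: Dube 18,210.00 → $18,210; Bergstrom 345,990.00 → $345,990.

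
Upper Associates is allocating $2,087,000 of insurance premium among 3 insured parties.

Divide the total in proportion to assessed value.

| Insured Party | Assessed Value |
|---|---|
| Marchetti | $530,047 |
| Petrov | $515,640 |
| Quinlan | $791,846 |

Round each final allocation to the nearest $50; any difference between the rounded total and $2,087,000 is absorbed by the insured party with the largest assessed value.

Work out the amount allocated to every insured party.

Marchetti: $602,000; Petrov: $585,650; Quinlan: $899,350

Total assessed value = 530,047 + 515,640 + 791,846 = 1,837,533.
Unrounded shares: Marchetti 602,007.20; Petrov 585,644.27; Quinlan 899,348.53.
At nearest $50: Marchetti $602,000; Petrov $585,650; Quinlan $899,350. Sum = $2,087,000.
Sum already equals the total — no adjustment.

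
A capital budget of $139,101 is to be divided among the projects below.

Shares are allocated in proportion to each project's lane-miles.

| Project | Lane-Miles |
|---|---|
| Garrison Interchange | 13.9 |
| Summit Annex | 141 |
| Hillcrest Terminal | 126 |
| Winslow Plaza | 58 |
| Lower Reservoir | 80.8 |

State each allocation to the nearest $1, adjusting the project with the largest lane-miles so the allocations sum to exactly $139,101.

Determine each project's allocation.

Total lane-miles = 13.9 + 141 + 126 + 58 + 80.8 = 419.7.
Proportional shares: Garrison Interchange 4,606.87; Summit Annex 46,731.57; Hillcrest Terminal 41,760.13; Winslow Plaza 19,222.92; Lower Reservoir 26,779.51.
Rounded to nearest $1: Garrison Interchange $4,607; Summit Annex $46,732; Hillcrest Terminal $41,760; Winslow Plaza $19,223; Lower Reservoir $26,780. Sum = $139,102.
Difference $139,101 − $139,102 = −$1 applied to largest lane-miles (Summit Annex): Summit Annex becomes $46,731.

Garrison Interchange: $4,607 | Summit Annex: $46,731 | Hillcrest Terminal: $41,760 | Winslow Plaza: $19,223 | Lower Reservoir: $26,780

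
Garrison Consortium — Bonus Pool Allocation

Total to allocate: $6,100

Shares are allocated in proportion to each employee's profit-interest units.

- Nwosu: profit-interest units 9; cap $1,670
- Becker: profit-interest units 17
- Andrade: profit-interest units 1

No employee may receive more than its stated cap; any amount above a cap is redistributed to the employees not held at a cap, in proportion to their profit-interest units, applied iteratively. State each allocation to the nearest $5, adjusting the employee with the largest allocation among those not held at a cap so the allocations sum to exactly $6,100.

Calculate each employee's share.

Nwosu: $1,670; Becker: $4,185; Andrade: $245

Total profit-interest units = 27.
Pro-rata shares before constraints: Nwosu 2,033.33; Becker 3,840.74; Andrade 225.93.
Cap binds for Nwosu ($1,670); balance $4,430 reallocated over remaining profit-interest units 18.
Remaining shares: Becker 4,183.89 → $4,185; Andrade 246.11 → $245.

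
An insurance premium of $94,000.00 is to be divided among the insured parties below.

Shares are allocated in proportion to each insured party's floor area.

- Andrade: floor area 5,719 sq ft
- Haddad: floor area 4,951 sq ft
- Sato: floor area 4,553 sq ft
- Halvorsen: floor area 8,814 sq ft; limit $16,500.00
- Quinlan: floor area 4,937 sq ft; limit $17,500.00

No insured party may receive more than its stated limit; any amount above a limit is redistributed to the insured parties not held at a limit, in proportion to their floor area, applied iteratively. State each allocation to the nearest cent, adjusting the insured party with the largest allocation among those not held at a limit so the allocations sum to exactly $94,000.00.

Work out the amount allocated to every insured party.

Total floor area = 28,974.
Unconstrained shares: Andrade 18,554.0830; Haddad 16,062.4698; Sato 14,771.2432; Halvorsen 28,595.1543; Quinlan 16,017.0498.
Capped: Halvorsen ($16,500.00); balance $77,500.00 reallocated over remaining floor area 20,160.
Capped: Quinlan ($17,500.00); balance $60,000.00 reallocated over remaining floor area 15,223.
Remaining shares: Andrade 22,540.8921 → $22,540.89; Haddad 19,513.8935 → $19,513.89; Sato 17,945.2145 → $17,945.21.
Rounding difference +$0.01 applied to Andrade → $22,540.90.

Andrade: $22,540.90 · Haddad: $19,513.89 · Sato: $17,945.21 · Halvorsen: $16,500.00 · Quinlan: $17,500.00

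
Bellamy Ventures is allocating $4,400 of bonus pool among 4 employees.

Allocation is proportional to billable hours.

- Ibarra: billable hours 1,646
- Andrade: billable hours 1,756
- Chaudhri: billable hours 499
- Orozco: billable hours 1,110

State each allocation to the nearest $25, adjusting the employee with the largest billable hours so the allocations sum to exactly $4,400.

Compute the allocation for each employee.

Sum of billable hours: 5,011.
Pro-rata amounts: Ibarra 1,646/5,011 × $4,400 = 1,445.30; Andrade 1,756/5,011 × $4,400 = 1,541.89; Chaudhri 499/5,011 × $4,400 = 438.16; Orozco 1,110/5,011 × $4,400 = 974.66.
At nearest $25: Ibarra $1,450; Andrade $1,550; Chaudhri $450; Orozco $975. Sum = $4,425.
Difference $4,400 − $4,425 = −$25 applied to largest billable hours (Andrade): Andrade becomes $1,525.

Ibarra: $1,450 · Andrade: $1,525 · Chaudhri: $450 · Orozco: $975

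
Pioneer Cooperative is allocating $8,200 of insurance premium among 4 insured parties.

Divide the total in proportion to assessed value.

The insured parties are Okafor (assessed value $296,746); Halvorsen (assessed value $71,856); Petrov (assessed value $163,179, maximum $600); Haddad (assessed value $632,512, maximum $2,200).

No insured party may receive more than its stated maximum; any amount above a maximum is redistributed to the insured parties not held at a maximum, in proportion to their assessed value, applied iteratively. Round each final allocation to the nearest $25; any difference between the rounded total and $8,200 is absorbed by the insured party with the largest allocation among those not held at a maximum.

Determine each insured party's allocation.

Okafor: $4,350 | Halvorsen: $1,050 | Petrov: $600 | Haddad: $2,200

Combined assessed value = 1,164,293.
Unconstrained shares: Okafor 2,089.95; Halvorsen 506.07; Petrov 1,149.25; Haddad 4,454.72.
Held at cap: Petrov ($600), Haddad ($2,200); remaining pool $5,400 reallocated over remaining assessed value 368,602.
Redistributed shares: Okafor 4,347.31 → $4,350; Halvorsen 1,052.69 → $1,050.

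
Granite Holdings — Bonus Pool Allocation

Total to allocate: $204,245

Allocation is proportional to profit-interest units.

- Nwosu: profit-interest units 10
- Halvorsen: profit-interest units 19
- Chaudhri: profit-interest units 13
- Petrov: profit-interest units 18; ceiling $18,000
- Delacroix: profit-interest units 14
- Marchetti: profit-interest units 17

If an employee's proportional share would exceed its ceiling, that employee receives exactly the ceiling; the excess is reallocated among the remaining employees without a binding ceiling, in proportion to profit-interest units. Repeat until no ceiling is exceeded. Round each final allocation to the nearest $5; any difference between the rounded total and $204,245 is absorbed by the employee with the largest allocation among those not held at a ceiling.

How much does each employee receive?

Nwosu: $25,515 | Halvorsen: $48,475 | Chaudhri: $33,165 | Petrov: $18,000 | Delacroix: $35,720 | Marchetti: $43,370

Profit-interest units total: 91.
Unconstrained shares: Nwosu 22,444.51; Halvorsen 42,644.56; Chaudhri 29,177.86; Petrov 40,400.11; Delacroix 31,422.31; Marchetti 38,155.66.
Cap binds for Petrov ($18,000); balance $186,245 reallocated over remaining profit-interest units 73.
Remaining shares: Nwosu 25,513.01 → $25,515; Halvorsen 48,474.73 → $48,475; Chaudhri 33,166.92 → $33,165; Delacroix 35,718.22 → $35,720; Marchetti 43,372.12 → $43,370.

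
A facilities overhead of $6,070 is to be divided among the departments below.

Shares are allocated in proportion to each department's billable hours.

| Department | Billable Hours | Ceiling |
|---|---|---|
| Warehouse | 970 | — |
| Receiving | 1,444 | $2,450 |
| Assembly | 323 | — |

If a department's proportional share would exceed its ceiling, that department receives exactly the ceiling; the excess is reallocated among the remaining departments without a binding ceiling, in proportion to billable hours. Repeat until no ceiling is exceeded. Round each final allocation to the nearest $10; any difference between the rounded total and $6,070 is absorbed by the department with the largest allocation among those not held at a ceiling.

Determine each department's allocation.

Warehouse: $2,720 | Receiving: $2,450 | Assembly: $900

Total billable hours = 2,737.
Unconstrained shares: Warehouse 2,151.22; Receiving 3,202.44; Assembly 716.34.
Capped: Receiving ($2,450); remaining pool $3,620 reallocated over remaining billable hours 1,293.
Redistributed shares: Warehouse 2,715.70 → $2,720; Assembly 904.30 → $900.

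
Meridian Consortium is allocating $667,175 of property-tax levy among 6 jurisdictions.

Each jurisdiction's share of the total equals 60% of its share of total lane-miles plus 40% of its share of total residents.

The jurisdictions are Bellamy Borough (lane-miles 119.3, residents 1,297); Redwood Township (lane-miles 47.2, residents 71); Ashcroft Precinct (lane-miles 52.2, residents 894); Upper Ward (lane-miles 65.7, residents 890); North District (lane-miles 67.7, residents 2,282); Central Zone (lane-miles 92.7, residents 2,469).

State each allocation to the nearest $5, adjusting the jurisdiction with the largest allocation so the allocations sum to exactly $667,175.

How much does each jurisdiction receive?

Totals — lane-miles 444.8, residents 7,903.
Combined weights (60% lane-miles + 40% residents): Bellamy Borough 0.2266; Redwood Township 0.0673; Ashcroft Precinct 0.1157; Upper Ward 0.1337; North District 0.2068; Central Zone 0.2500.
Pro-rata amounts: Bellamy Borough 151,163.32; Redwood Township 44,875.95; Ashcroft Precinct 77,167.00; Upper Ward 89,181.47; North District 137,986.72; Central Zone 166,800.53.
After rounding ($5): Bellamy Borough $151,165; Redwood Township $44,875; Ashcroft Precinct $77,165; Upper Ward $89,180; North District $137,985; Central Zone $166,800. Sum = $667,170.
Difference $667,175 − $667,170 = +$5 applied to largest allocation (Central Zone): Central Zone becomes $166,805.

Bellamy Borough: $151,165 · Redwood Township: $44,875 · Ashcroft Precinct: $77,165 · Upper Ward: $89,180 · North District: $137,985 · Central Zone: $166,805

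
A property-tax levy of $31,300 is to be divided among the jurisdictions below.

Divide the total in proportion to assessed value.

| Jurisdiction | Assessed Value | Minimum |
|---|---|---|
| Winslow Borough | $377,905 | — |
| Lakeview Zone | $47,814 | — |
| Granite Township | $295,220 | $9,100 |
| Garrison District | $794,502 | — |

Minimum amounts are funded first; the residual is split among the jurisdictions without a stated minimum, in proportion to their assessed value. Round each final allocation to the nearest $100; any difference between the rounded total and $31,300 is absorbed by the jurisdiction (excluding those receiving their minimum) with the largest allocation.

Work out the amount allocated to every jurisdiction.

Fund the minimums — Granite Township $9,100. Residual $22,200.
Residual split over remaining assessed value 1,220,221: Winslow Borough 6,875.39 → $6,900; Lakeview Zone 869.90 → $900; Garrison District 14,454.71 → $14,500.
Rounding difference −$100 applied to Garrison District → $14,400.

Winslow Borough: $6,900; Lakeview Zone: $900; Granite Township: $9,100; Garrison District: $14,400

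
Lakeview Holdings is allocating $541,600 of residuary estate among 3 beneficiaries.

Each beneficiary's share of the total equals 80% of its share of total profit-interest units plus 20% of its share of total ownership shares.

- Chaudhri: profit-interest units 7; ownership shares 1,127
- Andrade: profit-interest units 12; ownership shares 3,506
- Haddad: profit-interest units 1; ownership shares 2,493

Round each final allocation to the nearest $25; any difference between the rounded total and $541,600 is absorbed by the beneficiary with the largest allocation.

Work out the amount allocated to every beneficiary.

Chaudhri: $168,775; Andrade: $313,275; Haddad: $59,550

Profit-interest units total 20; ownership shares total 7,126.
Blended shares (80% profit-interest units + 20% ownership shares): Chaudhri 0.3116; Andrade 0.5784; Haddad 0.1100.
Proportional shares: Chaudhri 168,779.16; Andrade 313,261.56; Haddad 59,559.28.
At nearest $25: Chaudhri $168,775; Andrade $313,250; Haddad $59,550. Sum = $541,575.
Difference $541,600 − $541,575 = +$25 applied to largest allocation (Andrade): Andrade becomes $313,275.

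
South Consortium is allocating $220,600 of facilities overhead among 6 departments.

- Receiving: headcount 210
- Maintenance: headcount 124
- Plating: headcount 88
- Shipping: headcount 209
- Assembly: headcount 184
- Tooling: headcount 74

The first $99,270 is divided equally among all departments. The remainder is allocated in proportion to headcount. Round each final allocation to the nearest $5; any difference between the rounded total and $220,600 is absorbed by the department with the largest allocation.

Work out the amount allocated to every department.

Receiving: $45,205; Maintenance: $33,470; Plating: $28,555; Shipping: $45,070; Assembly: $41,655; Tooling: $26,645

First tranche $99,270 split equally: $16,545 each.
Remainder $121,330 by headcount (total 889): Receiving 28,660.63 → $28,660; Maintenance 16,923.42 → $16,925; Plating 12,010.17 → $12,010; Shipping 28,524.15 → $28,525; Assembly 25,112.17 → $25,110; Tooling 10,099.46 → $10,100.
Totals: Receiving $16,545 + $28,660 = $45,205; Maintenance $16,545 + $16,925 = $33,470; Plating $16,545 + $12,010 = $28,555; Shipping $16,545 + $28,525 = $45,070; Assembly $16,545 + $25,110 = $41,655; Tooling $16,545 + $10,100 = $26,645.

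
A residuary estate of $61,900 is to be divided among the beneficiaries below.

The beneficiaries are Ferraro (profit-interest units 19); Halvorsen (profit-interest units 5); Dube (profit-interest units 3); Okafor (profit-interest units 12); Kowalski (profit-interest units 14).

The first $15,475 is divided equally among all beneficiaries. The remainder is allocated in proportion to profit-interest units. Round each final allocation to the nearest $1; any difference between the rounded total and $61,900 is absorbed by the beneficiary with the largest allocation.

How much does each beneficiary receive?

$15,475 shared equally gives $3,095 per beneficiary.
Remainder $46,425 by profit-interest units (total 53): Ferraro 16,642.92 → $16,643; Halvorsen 4,379.72 → $4,380; Dube 2,627.83 → $2,628; Okafor 10,511.32 → $10,511; Kowalski 12,263.21 → $12,263.
Totals: Ferraro $3,095 + $16,643 = $19,738; Halvorsen $3,095 + $4,380 = $7,475; Dube $3,095 + $2,628 = $5,723; Okafor $3,095 + $10,511 = $13,606; Kowalski $3,095 + $12,263 = $15,358.

Ferraro: $19,738 · Halvorsen: $7,475 · Dube: $5,723 · Okafor: $13,606 · Kowalski: $15,358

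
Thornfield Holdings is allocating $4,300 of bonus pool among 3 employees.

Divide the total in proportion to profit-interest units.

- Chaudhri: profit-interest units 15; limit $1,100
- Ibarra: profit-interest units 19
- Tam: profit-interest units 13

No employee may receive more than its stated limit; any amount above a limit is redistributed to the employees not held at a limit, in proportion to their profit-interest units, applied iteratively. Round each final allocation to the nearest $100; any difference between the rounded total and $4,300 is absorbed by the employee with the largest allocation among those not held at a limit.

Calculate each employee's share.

Sum of profit-interest units: 47.
Pro-rata shares before constraints: Chaudhri 1,372.34; Ibarra 1,738.30; Tam 1,189.36.
Cap binds for Chaudhri ($1,100); remaining pool $3,200 reallocated over remaining profit-interest units 32.
Shares after redistribution: Ibarra 1,900.00 → $1,900; Tam 1,300.00 → $1,300.

Chaudhri: $1,100 · Ibarra: $1,900 · Tam: $1,300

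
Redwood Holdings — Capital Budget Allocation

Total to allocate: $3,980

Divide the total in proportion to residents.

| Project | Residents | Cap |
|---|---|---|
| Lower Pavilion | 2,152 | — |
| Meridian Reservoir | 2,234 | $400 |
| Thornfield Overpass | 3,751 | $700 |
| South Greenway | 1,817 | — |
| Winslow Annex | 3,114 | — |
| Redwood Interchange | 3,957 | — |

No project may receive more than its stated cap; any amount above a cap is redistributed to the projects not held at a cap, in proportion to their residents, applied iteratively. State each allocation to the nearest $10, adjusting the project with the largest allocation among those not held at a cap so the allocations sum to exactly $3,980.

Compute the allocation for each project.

Lower Pavilion: $560 · Meridian Reservoir: $400 · Thornfield Overpass: $700 · South Greenway: $470 · Winslow Annex: $810 · Redwood Interchange: $1,040

Combined residents = 17,025.
Pro-rata shares before constraints: Lower Pavilion 503.08; Meridian Reservoir 522.25; Thornfield Overpass 876.89; South Greenway 424.77; Winslow Annex 727.97; Redwood Interchange 925.04.
Capped: Meridian Reservoir ($400), Thornfield Overpass ($700); residual $2,880 reallocated over remaining residents 11,040.
Remaining shares: Lower Pavilion 561.39 → $560; South Greenway 474.00 → $470; Winslow Annex 812.35 → $810; Redwood Interchange 1,032.26 → $1,030.
Rounding difference +$10 applied to Redwood Interchange → $1,040.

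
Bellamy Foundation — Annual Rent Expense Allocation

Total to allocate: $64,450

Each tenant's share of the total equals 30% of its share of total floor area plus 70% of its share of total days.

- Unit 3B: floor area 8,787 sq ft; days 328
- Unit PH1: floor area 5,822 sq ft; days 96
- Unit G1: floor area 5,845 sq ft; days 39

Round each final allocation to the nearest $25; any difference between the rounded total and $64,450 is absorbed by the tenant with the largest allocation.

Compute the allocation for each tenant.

Floor area total 20,454; days total 463.
Blended shares (30% floor area + 70% days): Unit 3B 0.6248; Unit PH1 0.2305; Unit G1 0.1447.
Unrounded shares: Unit 3B 40,266.80; Unit PH1 14,857.79; Unit G1 9,325.41.
After rounding ($25): Unit 3B $40,275; Unit PH1 $14,850; Unit G1 $9,325. Sum = $64,450.
No rounding difference to absorb.

Unit 3B: $40,275; Unit PH1: $14,850; Unit G1: $9,325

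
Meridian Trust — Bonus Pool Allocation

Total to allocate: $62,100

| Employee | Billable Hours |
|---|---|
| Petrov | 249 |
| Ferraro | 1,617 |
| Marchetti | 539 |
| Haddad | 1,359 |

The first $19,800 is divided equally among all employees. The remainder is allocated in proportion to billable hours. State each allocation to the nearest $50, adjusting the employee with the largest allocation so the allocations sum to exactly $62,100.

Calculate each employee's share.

Petrov: $7,750 · Ferraro: $23,150 · Marchetti: $11,000 · Haddad: $20,200

Equal tier: $19,800 ÷ 4 = $4,950 apiece.
Remainder $42,300 by billable hours (total 3,764): Petrov 2,798.27 → $2,800; Ferraro 18,171.92 → $18,150; Marchetti 6,057.31 → $6,050; Haddad 15,272.50 → $15,250.
Rounding difference +$50 on remainder applied to Ferraro.
Totals: Petrov $4,950 + $2,800 = $7,750; Ferraro $4,950 + $18,200 = $23,150; Marchetti $4,950 + $6,050 = $11,000; Haddad $4,950 + $15,250 = $20,200.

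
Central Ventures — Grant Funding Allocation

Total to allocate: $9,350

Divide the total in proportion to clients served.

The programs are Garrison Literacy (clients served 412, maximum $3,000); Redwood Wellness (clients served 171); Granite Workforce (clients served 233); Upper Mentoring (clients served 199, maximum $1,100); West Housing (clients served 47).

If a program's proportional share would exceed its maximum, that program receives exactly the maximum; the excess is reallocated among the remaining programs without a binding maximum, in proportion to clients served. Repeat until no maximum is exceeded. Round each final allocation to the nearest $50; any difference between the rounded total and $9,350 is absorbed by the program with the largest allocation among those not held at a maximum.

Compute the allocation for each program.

Sum of clients served: 1,062.
Proportional shares (ignoring caps): Garrison Literacy 3,627.31; Redwood Wellness 1,505.51; Granite Workforce 2,051.37; Upper Mentoring 1,752.02; West Housing 413.79.
Cap binds for Garrison Literacy ($3,000), Upper Mentoring ($1,100); residual $5,250 reallocated over remaining clients served 451.
Redistributed shares: Redwood Wellness 1,990.58 → $2,000; Granite Workforce 2,712.31 → $2,700; West Housing 547.12 → $550.

Garrison Literacy: $3,000 | Redwood Wellness: $2,000 | Granite Workforce: $2,700 | Upper Mentoring: $1,100 | West Housing: $550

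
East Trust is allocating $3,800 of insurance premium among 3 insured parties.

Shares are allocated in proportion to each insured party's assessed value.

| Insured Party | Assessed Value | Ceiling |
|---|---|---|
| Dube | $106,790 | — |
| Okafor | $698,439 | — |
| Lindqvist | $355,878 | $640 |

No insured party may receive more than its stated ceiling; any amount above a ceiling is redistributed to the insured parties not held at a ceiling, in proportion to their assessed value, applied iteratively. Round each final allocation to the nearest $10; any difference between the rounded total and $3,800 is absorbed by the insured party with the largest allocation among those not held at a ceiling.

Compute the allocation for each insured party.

Dube: $420 · Okafor: $2,740 · Lindqvist: $640

Combined assessed value = 1,161,107.
Unconstrained shares: Dube 349.50; Okafor 2,285.81; Lindqvist 1,164.70.
Held at cap: Lindqvist ($640); residual $3,160 reallocated over remaining assessed value 805,229.
Redistributed shares: Dube 419.08 → $420; Okafor 2,740.92 → $2,740.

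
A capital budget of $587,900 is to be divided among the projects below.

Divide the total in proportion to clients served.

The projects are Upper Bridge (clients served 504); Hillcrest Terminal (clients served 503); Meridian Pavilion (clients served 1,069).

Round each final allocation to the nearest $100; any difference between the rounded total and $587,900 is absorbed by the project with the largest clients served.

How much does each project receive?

Upper Bridge: $142,700 · Hillcrest Terminal: $142,400 · Meridian Pavilion: $302,800

Total clients served = 2,076.
Pro-rata amounts: Upper Bridge 504/2,076 × $587,900 = 142,727.17; Hillcrest Terminal 503/2,076 × $587,900 = 142,443.98; Meridian Pavilion 1,069/2,076 × $587,900 = 302,728.85.
Rounded to nearest $100: Upper Bridge $142,700; Hillcrest Terminal $142,400; Meridian Pavilion $302,700. Sum = $587,800.
Difference $587,900 − $587,800 = +$100 applied to largest clients served (Meridian Pavilion): Meridian Pavilion becomes $302,800.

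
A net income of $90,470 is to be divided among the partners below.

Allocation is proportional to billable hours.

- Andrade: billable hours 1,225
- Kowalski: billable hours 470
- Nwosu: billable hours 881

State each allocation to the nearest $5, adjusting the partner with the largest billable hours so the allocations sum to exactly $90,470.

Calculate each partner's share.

Billable hours total: 2,576.
Raw shares: Andrade 1,225/2,576 × $90,470 = 43,022.42; Kowalski 470/2,576 × $90,470 = 16,506.56; Nwosu 881/2,576 × $90,470 = 30,941.02.
After rounding ($5): Andrade $43,020; Kowalski $16,505; Nwosu $30,940. Sum = $90,465.
Difference $90,470 − $90,465 = +$5 applied to largest billable hours (Andrade): Andrade becomes $43,025.

Andrade: $43,025; Kowalski: $16,505; Nwosu: $30,940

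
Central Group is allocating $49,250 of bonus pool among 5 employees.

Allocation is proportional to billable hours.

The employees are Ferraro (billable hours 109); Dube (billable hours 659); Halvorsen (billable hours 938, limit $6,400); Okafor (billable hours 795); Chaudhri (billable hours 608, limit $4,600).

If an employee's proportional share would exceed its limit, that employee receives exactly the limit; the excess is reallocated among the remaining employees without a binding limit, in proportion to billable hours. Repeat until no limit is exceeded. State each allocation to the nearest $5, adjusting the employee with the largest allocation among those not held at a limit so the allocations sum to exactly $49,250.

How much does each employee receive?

Combined billable hours = 3,109.
Proportional shares (ignoring caps): Ferraro 1,726.68; Dube 10,439.29; Halvorsen 14,858.96; Okafor 12,593.68; Chaudhri 9,631.39.
Cap binds for Halvorsen ($6,400), Chaudhri ($4,600); remaining pool $38,250 reallocated over remaining billable hours 1,563.
Shares after redistribution: Ferraro 2,667.47 → $2,665; Dube 16,127.16 → $16,125; Okafor 19,455.37 → $19,455.
Rounding difference +$5 applied to Okafor → $19,460.

Ferraro: $2,665 · Dube: $16,125 · Halvorsen: $6,400 · Okafor: $19,460 · Chaudhri: $4,600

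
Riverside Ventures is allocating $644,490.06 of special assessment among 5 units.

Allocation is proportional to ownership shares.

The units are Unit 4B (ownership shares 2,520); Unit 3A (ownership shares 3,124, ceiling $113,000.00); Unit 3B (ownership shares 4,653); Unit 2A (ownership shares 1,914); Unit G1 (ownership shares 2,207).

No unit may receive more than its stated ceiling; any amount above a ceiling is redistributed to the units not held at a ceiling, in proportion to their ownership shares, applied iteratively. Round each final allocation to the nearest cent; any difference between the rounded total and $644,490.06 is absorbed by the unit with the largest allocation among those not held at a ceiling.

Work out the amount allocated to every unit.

Unit 4B: $118,589.95 | Unit 3A: $113,000.00 | Unit 3B: $218,967.89 | Unit 2A: $90,071.89 | Unit G1: $103,860.33

Ownership shares total: 14,418.
Proportional shares (ignoring caps): Unit 4B 112,644.9543; Unit 3A 139,643.9830; Unit 3B 207,990.8621; Unit 2A 85,556.5248; Unit G1 98,653.7358.
Cap binds for Unit 3A ($113,000.00); remaining pool $531,490.06 reallocated over remaining ownership shares 11,294.
Redistributed shares: Unit 4B 118,589.9549 → $118,589.95; Unit 3B 218,967.8811 → $218,967.88; Unit 2A 90,071.8944 → $90,071.89; Unit G1 103,860.3296 → $103,860.33.
Rounding difference +$0.01 applied to Unit 3B → $218,967.89.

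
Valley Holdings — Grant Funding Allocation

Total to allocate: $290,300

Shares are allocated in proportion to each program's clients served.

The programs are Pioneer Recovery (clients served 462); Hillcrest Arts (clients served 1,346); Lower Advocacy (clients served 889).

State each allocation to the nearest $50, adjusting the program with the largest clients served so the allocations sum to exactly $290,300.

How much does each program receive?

Clients served total: 462 + 1,346 + 889 = 2,697.
Unrounded shares: Pioneer Recovery 49,728.81; Hillcrest Arts 144,880.90; Lower Advocacy 95,690.29.
Rounded to nearest $50: Pioneer Recovery $49,750; Hillcrest Arts $144,900; Lower Advocacy $95,700. Sum = $290,350.
Difference $290,300 − $290,350 = −$50 applied to largest clients served (Hillcrest Arts): Hillcrest Arts becomes $144,850.

Pioneer Recovery: $49,750 · Hillcrest Arts: $144,850 · Lower Advocacy: $95,700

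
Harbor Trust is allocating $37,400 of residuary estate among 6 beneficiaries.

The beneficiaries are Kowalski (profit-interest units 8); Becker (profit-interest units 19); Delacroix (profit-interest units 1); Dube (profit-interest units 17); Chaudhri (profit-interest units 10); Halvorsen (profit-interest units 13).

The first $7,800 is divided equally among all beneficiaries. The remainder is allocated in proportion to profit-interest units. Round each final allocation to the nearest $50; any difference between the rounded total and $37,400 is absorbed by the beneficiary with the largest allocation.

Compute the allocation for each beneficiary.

Equal tier: $7,800 ÷ 6 = $1,300 apiece.
Remainder $29,600 by profit-interest units (total 68): Kowalski 3,482.35 → $3,500; Becker 8,270.59 → $8,250; Delacroix 435.29 → $450; Dube 7,400.00 → $7,400; Chaudhri 4,352.94 → $4,350; Halvorsen 5,658.82 → $5,650.
Totals: Kowalski $1,300 + $3,500 = $4,800; Becker $1,300 + $8,250 = $9,550; Delacroix $1,300 + $450 = $1,750; Dube $1,300 + $7,400 = $8,700; Chaudhri $1,300 + $4,350 = $5,650; Halvorsen $1,300 + $5,650 = $6,950.

Kowalski: $4,800 | Becker: $9,550 | Delacroix: $1,750 | Dube: $8,700 | Chaudhri: $5,650 | Halvorsen: $6,950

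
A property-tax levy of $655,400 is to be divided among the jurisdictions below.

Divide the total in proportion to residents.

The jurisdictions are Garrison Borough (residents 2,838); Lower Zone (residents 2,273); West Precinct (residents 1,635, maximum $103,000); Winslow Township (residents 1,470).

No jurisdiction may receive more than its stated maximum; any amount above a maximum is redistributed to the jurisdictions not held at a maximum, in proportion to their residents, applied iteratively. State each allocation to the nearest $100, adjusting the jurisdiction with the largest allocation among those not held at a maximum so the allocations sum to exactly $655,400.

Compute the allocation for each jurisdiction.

Sum of residents: 8,216.
Pro-rata shares before constraints: Garrison Borough 226,390.60; Lower Zone 181,319.89; West Precinct 130,425.88; Winslow Township 117,263.63.
Capped: West Precinct ($103,000); balance $552,400 reallocated over remaining residents 6,581.
Redistributed shares: Garrison Borough 238,217.78 → $238,200; Lower Zone 190,792.46 → $190,800; Winslow Township 123,389.76 → $123,400.

Garrison Borough: $238,200 | Lower Zone: $190,800 | West Precinct: $103,000 | Winslow Township: $123,400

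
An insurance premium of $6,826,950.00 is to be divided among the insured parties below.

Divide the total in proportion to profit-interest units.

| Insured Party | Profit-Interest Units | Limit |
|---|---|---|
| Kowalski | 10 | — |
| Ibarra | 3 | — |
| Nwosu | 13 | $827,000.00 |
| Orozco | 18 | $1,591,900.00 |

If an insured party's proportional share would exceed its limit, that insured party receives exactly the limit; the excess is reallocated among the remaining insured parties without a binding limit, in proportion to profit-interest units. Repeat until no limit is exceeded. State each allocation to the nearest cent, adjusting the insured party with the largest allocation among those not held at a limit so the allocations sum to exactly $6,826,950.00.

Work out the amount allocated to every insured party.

Kowalski: $3,390,807.69 | Ibarra: $1,017,242.31 | Nwosu: $827,000.00 | Orozco: $1,591,900.00

Sum of profit-interest units: 44.
Pro-rata shares before constraints: Kowalski 1,551,579.5455; Ibarra 465,473.8636; Nwosu 2,017,053.4091; Orozco 2,792,843.1818.
Capped: Nwosu ($827,000.00), Orozco ($1,591,900.00); balance $4,408,050.00 reallocated over remaining profit-interest units 13.
Redistributed shares: Kowalski 3,390,807.6923 → $3,390,807.69; Ibarra 1,017,242.3077 → $1,017,242.31.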